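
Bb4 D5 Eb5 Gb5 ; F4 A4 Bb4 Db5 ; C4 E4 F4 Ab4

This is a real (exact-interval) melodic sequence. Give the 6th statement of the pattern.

The 4-note cells begin on Bb4, F4, C4 — each down a 4th from the last.
Carrying on: G3 → D3 → A2.
So cell 6 is A2 C#3 D3 F3.

A2 C#3 D3 F3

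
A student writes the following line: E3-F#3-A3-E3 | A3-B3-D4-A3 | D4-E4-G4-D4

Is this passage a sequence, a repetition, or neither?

Each 4-note cell is the previous one transposed up a 4th.

sequence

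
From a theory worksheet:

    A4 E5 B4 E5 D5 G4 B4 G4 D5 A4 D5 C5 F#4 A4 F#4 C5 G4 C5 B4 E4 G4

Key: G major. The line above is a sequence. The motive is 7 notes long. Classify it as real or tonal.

Every note is diatonic to G major.
Cell 1 has -7 semitones from note 5 to 6, but cell 2 has -6 — the interval quality changes while the contour stays the same, which is the hallmark of a tonal sequence.

tonal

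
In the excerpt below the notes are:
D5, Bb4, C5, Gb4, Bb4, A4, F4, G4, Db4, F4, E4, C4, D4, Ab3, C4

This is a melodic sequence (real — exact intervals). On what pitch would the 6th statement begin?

C#3

Taking 5-note groups, the heads are D5, A4, E4: the pattern moves down a 4th.
Extending the heads down a 4th: B3 → F#3 → C#3.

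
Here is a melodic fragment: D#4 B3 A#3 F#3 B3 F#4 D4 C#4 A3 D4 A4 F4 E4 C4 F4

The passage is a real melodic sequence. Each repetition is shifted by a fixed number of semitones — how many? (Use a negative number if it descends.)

Unit = 5 notes; the statements start on D#4, F#4, A4, moving up a 3rd each time.
D#4 to F#4 spans +3 semitones.

3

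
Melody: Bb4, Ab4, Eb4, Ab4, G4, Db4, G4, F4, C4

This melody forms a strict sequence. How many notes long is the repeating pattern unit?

There are 9 notes; a 3-note unit gives 3 cells:
Bb4 Ab4 Eb4 | Ab4 G4 Db4 | G4 F4 C4
Each cell is the previous one down a 2nd — so the unit is 3 notes.

3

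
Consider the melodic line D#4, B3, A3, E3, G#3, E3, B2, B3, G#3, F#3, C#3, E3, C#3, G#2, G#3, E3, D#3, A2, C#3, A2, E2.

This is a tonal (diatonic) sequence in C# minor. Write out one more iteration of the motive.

With a 7-note motive the entries are D#4, B3, G#3, each down a 3rd from the previous.
Statement 4 starts on E3 and keeps the same diatonic contour: E3 C#3 B2 F#2 A2 F#2 C#2.

E3 C#3 B2 F#2 A2 F#2 C#2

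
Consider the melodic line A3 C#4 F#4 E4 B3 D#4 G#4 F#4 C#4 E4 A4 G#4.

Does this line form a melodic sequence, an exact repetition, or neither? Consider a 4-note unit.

Each 4-note cell is the previous one transposed up a 2nd.

sequence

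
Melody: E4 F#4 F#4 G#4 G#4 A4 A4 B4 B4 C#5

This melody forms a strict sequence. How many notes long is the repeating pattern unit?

10 notes total. Splitting into 5 groups of 2:
E4 F#4 | F#4 G#4 | G#4 A4 | A4 B4 | B4 C#5
Each cell is the previous one up a 2nd — so the unit is 2 notes.

2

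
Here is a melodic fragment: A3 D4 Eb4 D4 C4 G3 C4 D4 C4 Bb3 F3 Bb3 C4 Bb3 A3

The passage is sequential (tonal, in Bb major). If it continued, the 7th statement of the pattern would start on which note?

Bb2

Unit = 5 notes; the statements start on A3, G3, F3, moving down a 2nd each time.
Continuing: Eb3 → D3 → C3 → Bb2. Statement 7 starts on Bb2.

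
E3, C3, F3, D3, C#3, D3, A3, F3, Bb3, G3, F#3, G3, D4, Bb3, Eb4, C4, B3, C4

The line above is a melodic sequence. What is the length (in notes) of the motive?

6

18 notes total. Splitting into 3 groups of 6:
E3 C3 F3 D3 C#3 D3 | A3 F3 Bb3 G3 F#3 G3 | D4 Bb3 Eb4 C4 B3 C4
Every group is a transposition up a 4th of the one before; no shorter unit works.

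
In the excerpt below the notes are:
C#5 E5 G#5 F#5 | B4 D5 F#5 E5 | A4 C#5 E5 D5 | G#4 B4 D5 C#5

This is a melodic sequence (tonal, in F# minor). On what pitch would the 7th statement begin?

With a 4-note motive the entries are C#5, B4, A4, G#4, each down a 2nd from the previous.
Continuing: F#4 → E4 → D4. Statement 7 starts on D4.

D4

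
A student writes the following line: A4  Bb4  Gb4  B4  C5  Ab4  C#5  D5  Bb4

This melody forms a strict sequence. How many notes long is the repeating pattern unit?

3

Try groups of 3 (3 cells in 9 notes):
A4 Bb4 Gb4 | B4 C5 Ab4 | C#5 D5 Bb4
Each cell is the previous one up a 2nd — so the unit is 3 notes.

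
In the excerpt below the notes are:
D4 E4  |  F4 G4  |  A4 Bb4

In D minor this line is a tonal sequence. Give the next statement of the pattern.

C5 D5

With a 2-note motive the entries are D4, F4, A4, each up a 3rd from the previous.
From C5 the diatonic shape gives C5 D5.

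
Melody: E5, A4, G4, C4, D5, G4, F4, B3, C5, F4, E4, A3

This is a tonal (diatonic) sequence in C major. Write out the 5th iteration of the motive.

Taking 4-note groups, the heads are E5, D5, C5: the pattern moves down a 2nd.
Carrying on: B4 → A4.
From A4 the diatonic shape gives A4 D4 C4 F3.

A4 D4 C4 F3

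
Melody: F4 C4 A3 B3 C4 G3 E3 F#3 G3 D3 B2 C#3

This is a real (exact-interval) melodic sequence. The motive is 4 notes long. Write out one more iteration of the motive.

Unit = 4 notes; the statements start on F4, C4, G3, moving down a 4th each time.
From D3 the exact shape gives D3 A2 F#2 G#2.

D3 A2 F#2 G#2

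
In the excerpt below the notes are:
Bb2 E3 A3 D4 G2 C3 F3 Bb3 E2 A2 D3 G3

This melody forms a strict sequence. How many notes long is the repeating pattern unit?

4

There are 12 notes; a 4-note unit gives 3 cells:
Bb2 E3 A3 D4 | G2 C3 F3 Bb3 | E2 A2 D3 G3
That's a consistent down a 3rd shift per cell, and no other grouping gives one.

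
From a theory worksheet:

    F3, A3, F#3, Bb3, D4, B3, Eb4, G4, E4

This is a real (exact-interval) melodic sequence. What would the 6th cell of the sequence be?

The 3-note cells begin on F3, Bb3, Eb4 — each up a 4th from the last.
Continuing the starts: Ab4 → Db5 → Gb5.
From Gb5 the exact shape gives Gb5 Bb5 G5.

Gb5 Bb5 G5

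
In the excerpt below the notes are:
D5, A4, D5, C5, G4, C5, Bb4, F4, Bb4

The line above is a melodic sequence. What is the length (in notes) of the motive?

Try groups of 3 (3 cells in 9 notes):
D5 A4 D5 | C5 G4 C5 | Bb4 F4 Bb4
Each cell is the previous one down a 2nd — so the unit is 3 notes.

3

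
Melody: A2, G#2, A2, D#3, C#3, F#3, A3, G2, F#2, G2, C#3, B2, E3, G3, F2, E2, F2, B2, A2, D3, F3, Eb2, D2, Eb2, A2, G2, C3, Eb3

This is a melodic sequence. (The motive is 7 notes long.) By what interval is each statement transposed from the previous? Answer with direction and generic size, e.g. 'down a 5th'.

The 7-note cells begin on A2, G2, F2, Eb2 — each down a 2nd from the last.
A2 to G2 is down a 2nd.

down a 2nd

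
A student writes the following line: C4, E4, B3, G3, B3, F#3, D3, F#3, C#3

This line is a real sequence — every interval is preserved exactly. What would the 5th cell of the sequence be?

The 3-note cells begin on C4, G3, D3 — each down a 4th from the last.
Extending down a 4th: A2 → E2.
So cell 5 is E2 G#2 D#2.

E2 G#2 D#2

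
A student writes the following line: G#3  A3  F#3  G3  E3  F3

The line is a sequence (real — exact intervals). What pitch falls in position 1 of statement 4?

D3

Grouping in 2s, the 1st note of each cell is G#3, F#3, E3.
From E3, down a 2nd gives D3.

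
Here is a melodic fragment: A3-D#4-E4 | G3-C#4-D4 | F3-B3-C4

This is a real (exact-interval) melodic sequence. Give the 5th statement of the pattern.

Db3 G3 Ab3

With a 3-note motive the entries are A3, G3, F3, each down a 2nd from the previous.
Continuing the starts: Eb3 → Db3.
From Db3 the exact shape gives Db3 G3 Ab3.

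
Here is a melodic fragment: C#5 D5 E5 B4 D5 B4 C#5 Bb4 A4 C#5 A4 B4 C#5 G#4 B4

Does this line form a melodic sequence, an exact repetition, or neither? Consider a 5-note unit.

Note 3 of cell 2 is Bb4; if this were a sequence it would be D5. No unit length gives a consistent transposition pattern.

neither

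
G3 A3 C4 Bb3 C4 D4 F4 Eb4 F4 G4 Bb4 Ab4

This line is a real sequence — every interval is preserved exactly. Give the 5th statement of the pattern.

Eb5 F5 Ab5 Gb5

Taking 4-note groups, the heads are G3, C4, F4: the pattern moves up a 4th.
Carrying on: Bb4 → Eb5.
So cell 5 is Eb5 F5 Ab5 Gb5.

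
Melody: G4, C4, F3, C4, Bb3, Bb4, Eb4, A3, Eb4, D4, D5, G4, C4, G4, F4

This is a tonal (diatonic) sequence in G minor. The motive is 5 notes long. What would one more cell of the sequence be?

The 5-note cells begin on G4, Bb4, D5 — each up a 3rd from the last.
From F5 the diatonic shape gives F5 Bb4 Eb4 Bb4 A4.

F5 Bb4 Eb4 Bb4 A4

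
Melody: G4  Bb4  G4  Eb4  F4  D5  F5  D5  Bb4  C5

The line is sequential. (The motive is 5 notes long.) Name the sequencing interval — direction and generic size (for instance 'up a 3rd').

up a 5th

The 5-note cells begin on G4, D5 — each up a 5th from the last.
From G4 to D5: up a 5th.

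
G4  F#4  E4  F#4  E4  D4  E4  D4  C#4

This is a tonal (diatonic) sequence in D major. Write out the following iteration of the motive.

Unit = 3 notes; the statements start on G4, F#4, E4, moving down a 2nd each time.
Statement 4 starts on D4 and keeps the same diatonic contour: D4 C#4 B3.

D4 C#4 B3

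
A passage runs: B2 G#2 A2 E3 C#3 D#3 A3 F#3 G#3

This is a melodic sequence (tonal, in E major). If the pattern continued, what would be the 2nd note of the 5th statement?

Grouping in 3s, the 2nd note of each cell is G#2, C#3, F#3.
Carrying that up a 4th forward: B3 → E4.

E4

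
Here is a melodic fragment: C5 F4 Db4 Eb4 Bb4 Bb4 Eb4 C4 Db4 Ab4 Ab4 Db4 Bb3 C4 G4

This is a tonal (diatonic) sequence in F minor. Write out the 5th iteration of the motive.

F4 Bb3 G3 Ab3 Eb4

With a 5-note motive the entries are C5, Bb4, Ab4, each down a 2nd from the previous.
Carrying on: G4 → F4.
So cell 5 is F4 Bb3 G3 Ab3 Eb4.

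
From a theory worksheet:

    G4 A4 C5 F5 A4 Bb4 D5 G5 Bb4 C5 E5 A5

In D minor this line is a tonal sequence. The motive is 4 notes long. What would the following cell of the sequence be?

Unit = 4 notes; the statements start on G4, A4, Bb4, moving up a 2nd each time.
So cell 4 is C5 D5 F5 Bb5.

C5 D5 F5 Bb5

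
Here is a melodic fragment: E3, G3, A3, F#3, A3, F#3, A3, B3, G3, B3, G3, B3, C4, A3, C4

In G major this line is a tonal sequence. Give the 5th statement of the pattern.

The 5-note cells begin on E3, F#3, G3 — each up a 2nd from the last.
Extending up a 2nd: A3 → B3.
So cell 5 is B3 D4 E4 C4 E4.

B3 D4 E4 C4 E4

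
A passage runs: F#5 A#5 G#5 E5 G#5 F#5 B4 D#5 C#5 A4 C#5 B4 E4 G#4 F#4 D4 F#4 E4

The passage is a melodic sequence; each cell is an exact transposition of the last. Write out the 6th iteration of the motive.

G2 B2 A2 F2 A2 G2

The 6-note cells begin on F#5, B4, E4 — each down a 5th from the last.
Carrying on: A3 → D3 → G2.
Statement 6 starts on G2 and keeps the same exact contour: G2 B2 A2 F2 A2 G2.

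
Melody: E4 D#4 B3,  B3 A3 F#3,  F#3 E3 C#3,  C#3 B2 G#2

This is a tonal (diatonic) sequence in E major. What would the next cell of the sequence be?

G#2 F#2 D#2

Unit = 3 notes; the statements start on E4, B3, F#3, C#3, moving down a 4th each time.
Statement 5 starts on G#2 and keeps the same diatonic contour: G#2 F#2 D#2.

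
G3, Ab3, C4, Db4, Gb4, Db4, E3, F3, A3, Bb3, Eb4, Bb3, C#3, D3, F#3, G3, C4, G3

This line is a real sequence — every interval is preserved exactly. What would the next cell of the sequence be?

A#2 B2 D#3 E3 A3 E3

Unit = 6 notes; the statements start on G3, E3, C#3, moving down a 3rd each time.
So cell 4 is A#2 B2 D#3 E3 A3 E3.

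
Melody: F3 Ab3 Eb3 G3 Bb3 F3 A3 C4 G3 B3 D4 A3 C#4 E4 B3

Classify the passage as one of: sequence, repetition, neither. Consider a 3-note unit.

sequence

Each 3-note cell is the previous one transposed up a 2nd.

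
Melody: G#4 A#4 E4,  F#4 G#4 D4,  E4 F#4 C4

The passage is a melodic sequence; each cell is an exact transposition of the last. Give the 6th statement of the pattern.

Bb3 C4 Gb3

The 3-note cells begin on G#4, F#4, E4 — each down a 2nd from the last.
Continuing the starts: D4 → C4 → Bb3.
Statement 6 starts on Bb3 and keeps the same exact contour: Bb3 C4 Gb3.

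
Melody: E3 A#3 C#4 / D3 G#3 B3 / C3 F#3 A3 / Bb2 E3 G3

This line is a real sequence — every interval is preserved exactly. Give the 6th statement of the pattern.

Gb2 C3 Eb3

Taking 3-note groups, the heads are E3, D3, C3, Bb2: the pattern moves down a 2nd.
Carrying on: Ab2 → Gb2.
From Gb2 the exact shape gives Gb2 C3 Eb3.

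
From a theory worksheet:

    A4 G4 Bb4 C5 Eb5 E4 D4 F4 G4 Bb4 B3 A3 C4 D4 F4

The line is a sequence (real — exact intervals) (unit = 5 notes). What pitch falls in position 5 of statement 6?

D3

The unit is 5 notes. Position-5 pitches of the 3 shown cells: Eb5, Bb4, F4.
Carrying that down a 4th forward: C4 → G3 → D3.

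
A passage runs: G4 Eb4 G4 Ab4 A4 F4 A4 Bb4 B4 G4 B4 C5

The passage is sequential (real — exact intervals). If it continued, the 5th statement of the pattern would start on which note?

D#5

Unit = 4 notes; the statements start on G4, A4, B4, moving up a 2nd each time.
Continuing: C#5 → D#5. Statement 5 starts on D#5.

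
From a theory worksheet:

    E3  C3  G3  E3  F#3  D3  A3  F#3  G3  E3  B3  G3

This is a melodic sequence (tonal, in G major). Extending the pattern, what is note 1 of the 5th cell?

With 4-note cells, note 1 of each statement runs E3, F#3, G3.
Extending up a 2nd: A3 → B3.

B3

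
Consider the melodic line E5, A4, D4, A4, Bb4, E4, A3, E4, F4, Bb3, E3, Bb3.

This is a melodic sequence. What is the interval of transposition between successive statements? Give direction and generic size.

The 4-note cells begin on E5, Bb4, F4 — each down a 4th from the last.
From E5 to Bb4: down a 4th.

down a 4th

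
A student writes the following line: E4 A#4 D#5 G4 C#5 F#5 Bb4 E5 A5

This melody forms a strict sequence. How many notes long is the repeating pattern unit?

3

9 notes total. Splitting into 3 groups of 3:
E4 A#4 D#5 | G4 C#5 F#5 | Bb4 E5 A5
Every group is a transposition up a 3rd of the one before; no shorter unit works.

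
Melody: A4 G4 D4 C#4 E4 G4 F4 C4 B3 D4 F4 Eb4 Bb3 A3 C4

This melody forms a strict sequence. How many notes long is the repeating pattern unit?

15 notes total. Splitting into 3 groups of 5:
A4 G4 D4 C#4 E4 | G4 F4 C4 B3 D4 | F4 Eb4 Bb3 A3 C4
That's a consistent down a 2nd shift per cell, and no other grouping gives one.

5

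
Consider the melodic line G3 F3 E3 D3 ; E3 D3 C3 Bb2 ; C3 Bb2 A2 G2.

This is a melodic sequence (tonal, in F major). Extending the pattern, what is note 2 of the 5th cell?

Grouping in 4s, the 2nd note of each cell is F3, D3, Bb2.
Extending down a 3rd: G2 → E2.

E2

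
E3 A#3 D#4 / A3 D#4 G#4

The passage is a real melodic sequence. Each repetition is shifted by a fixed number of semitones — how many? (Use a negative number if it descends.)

5

Unit = 3 notes; the statements start on E3, A3, moving up a 4th each time.
E3 to A3 spans +5 semitones.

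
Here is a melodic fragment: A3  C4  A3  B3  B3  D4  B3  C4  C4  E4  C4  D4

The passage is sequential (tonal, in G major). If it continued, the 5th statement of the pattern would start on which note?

E4

Taking 4-note groups, the heads are A3, B3, C4: the pattern moves up a 2nd.
Continuing: D4 → E4. Statement 5 starts on E4.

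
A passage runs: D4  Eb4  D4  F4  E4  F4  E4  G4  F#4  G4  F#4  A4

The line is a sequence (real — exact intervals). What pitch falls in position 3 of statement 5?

A#4

The unit is 4 notes. Position-3 pitches of the 3 shown cells: D4, E4, F#4.
Each moves up a 2nd. Continuing: G#4 → A#4.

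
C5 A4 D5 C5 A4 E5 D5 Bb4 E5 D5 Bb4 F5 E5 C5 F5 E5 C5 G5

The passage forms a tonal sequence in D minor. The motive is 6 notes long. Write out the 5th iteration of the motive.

The 6-note cells begin on C5, D5, E5 — each up a 2nd from the last.
Extending up a 2nd: F5 → G5.
So cell 5 is G5 E5 A5 G5 E5 Bb5.

G5 E5 A5 G5 E5 Bb5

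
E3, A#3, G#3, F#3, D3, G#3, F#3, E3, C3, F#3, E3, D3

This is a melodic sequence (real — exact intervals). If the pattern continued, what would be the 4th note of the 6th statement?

Grouping in 4s, the 4th note of each cell is F#3, E3, D3.
Extending down a 2nd: C3 → Bb2 → Ab2.

Ab2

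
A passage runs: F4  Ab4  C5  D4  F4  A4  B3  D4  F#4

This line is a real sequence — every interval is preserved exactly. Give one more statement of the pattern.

Unit = 3 notes; the statements start on F4, D4, B3, moving down a 3rd each time.
Statement 4 starts on G#3 and keeps the same exact contour: G#3 B3 D#4.

G#3 B3 D#4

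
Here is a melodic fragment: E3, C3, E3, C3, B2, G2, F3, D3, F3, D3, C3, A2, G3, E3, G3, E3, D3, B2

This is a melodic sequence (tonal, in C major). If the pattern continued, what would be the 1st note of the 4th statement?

A3

The unit is 6 notes. Position-1 pitches of the 3 shown cells: E3, F3, G3.
Each moves up a 2nd; the next is A3.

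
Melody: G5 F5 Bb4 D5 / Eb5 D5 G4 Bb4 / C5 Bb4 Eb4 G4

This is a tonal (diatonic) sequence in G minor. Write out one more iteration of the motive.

A4 G4 C4 Eb4

The 4-note cells begin on G5, Eb5, C5 — each down a 3rd from the last.
So cell 4 is A4 G4 C4 Eb4.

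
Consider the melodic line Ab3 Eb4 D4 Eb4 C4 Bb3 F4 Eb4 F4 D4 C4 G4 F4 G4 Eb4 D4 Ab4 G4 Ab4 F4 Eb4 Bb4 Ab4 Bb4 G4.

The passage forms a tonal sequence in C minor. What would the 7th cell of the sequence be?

Unit = 5 notes; the statements start on Ab3, Bb3, C4, D4, Eb4, moving up a 2nd each time.
Carrying on: F4 → G4.
Statement 7 starts on G4 and keeps the same diatonic contour: G4 D5 C5 D5 Bb4.

G4 D5 C5 D5 Bb4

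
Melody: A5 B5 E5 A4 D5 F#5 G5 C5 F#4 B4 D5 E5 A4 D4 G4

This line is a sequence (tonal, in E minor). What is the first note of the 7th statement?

Unit = 5 notes; the statements start on A5, F#5, D5, moving down a 3rd each time.
Continuing: B4 → G4 → E4 → C4. Statement 7 starts on C4.

C4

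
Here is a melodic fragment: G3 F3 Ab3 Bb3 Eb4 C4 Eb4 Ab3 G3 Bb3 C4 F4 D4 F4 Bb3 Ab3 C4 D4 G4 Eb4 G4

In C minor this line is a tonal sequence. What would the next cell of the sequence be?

C4 Bb3 D4 Eb4 Ab4 F4 Ab4

Taking 7-note groups, the heads are G3, Ab3, Bb3: the pattern moves up a 2nd.
Statement 4 starts on C4 and keeps the same diatonic contour: C4 Bb3 D4 Eb4 Ab4 F4 Ab4.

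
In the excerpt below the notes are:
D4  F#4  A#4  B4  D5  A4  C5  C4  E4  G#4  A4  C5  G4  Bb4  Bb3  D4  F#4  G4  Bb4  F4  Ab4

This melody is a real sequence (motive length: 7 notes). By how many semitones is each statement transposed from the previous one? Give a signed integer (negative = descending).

-2

The 7-note cells begin on D4, C4, Bb3 — each down a 2nd from the last.
Counting half-steps from D4 to C4: -2.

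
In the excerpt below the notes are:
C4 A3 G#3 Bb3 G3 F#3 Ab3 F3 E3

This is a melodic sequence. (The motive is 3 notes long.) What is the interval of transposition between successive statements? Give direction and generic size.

down a 2nd

Unit = 3 notes; the statements start on C4, Bb3, Ab3, moving down a 2nd each time.
C4 to Bb3 is down a 2nd.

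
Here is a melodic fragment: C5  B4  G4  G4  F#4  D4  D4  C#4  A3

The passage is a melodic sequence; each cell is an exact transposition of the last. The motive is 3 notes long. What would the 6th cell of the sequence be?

B2 A#2 F#2

Unit = 3 notes; the statements start on C5, G4, D4, moving down a 4th each time.
Extending down a 4th: A3 → E3 → B2.
From B2 the exact shape gives B2 A#2 F#2.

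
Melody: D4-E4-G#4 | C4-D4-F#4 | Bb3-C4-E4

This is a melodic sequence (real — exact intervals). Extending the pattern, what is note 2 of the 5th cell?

Ab3

With 3-note cells, note 2 of each statement runs E4, D4, C4.
Each moves down a 2nd. Continuing: Bb3 → Ab3.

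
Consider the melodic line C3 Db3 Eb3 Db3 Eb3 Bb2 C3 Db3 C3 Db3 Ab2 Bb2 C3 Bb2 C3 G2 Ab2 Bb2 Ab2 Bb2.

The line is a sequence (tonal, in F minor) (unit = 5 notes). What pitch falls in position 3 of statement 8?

Eb2

Grouping in 5s, the 3rd note of each cell is Eb3, Db3, C3, Bb2.
Extending down a 2nd: Ab2 → G2 → F2 → Eb2.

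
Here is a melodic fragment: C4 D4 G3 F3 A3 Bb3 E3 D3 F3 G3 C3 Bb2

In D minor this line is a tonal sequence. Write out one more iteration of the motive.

Taking 4-note groups, the heads are C4, A3, F3: the pattern moves down a 3rd.
Statement 4 starts on D3 and keeps the same diatonic contour: D3 E3 A2 G2.

D3 E3 A2 G2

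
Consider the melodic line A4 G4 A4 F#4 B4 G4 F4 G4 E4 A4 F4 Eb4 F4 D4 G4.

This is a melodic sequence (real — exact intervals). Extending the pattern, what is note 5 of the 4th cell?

F4

With 5-note cells, note 5 of each statement runs B4, A4, G4.
One more down a 2nd gives F4.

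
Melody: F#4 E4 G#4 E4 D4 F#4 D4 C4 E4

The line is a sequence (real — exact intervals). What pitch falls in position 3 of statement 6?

With 3-note cells, note 3 of each statement runs G#4, F#4, E4.
Each moves down a 2nd. Continuing: D4 → C4 → Bb3.

Bb3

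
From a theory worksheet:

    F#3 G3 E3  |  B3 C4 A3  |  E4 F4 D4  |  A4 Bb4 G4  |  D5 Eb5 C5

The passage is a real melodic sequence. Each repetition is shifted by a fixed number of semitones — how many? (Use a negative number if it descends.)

With a 3-note motive the entries are F#3, B3, E4, A4, D5, each up a 4th from the previous.
Counting half-steps from F#3 to B3: 5.

5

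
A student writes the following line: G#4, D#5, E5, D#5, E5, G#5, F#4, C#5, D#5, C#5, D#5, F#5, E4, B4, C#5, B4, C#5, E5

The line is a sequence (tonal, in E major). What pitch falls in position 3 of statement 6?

G#4

Grouping in 6s, the 3rd note of each cell is E5, D#5, C#5.
Extending down a 2nd: B4 → A4 → G#4.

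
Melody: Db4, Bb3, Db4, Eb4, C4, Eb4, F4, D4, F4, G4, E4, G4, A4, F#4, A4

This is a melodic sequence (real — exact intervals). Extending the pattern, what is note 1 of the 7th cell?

C#5

The unit is 3 notes. Position-1 pitches of the 5 shown cells: Db4, Eb4, F4, G4, A4.
Each moves up a 2nd. Continuing: B4 → C#5.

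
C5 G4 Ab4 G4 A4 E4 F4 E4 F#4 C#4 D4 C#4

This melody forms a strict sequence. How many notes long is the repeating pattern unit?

4

There are 12 notes; a 4-note unit gives 3 cells:
C5 G4 Ab4 G4 | A4 E4 F4 E4 | F#4 C#4 D4 C#4
That's a consistent down a 3rd shift per cell, and no other grouping gives one.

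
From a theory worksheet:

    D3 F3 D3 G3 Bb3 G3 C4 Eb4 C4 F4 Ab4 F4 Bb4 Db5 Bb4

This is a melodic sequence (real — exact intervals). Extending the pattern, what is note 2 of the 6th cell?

The unit is 3 notes. Position-2 pitches of the 5 shown cells: F3, Bb3, Eb4, Ab4, Db5.
From Db5, up a 4th gives Gb5.

Gb5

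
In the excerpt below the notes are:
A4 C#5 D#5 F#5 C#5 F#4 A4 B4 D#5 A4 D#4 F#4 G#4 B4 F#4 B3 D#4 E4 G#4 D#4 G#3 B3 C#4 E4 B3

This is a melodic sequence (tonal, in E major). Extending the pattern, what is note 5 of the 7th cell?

E3

With 5-note cells, note 5 of each statement runs C#5, A4, F#4, D#4, B3.
Each moves down a 3rd. Continuing: G#3 → E3.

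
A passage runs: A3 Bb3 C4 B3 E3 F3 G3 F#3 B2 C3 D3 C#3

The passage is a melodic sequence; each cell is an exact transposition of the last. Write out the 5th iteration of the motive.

With a 4-note motive the entries are A3, E3, B2, each down a 4th from the previous.
Continuing the starts: F#2 → C#2.
From C#2 the exact shape gives C#2 D2 E2 D#2.

C#2 D2 E2 D#2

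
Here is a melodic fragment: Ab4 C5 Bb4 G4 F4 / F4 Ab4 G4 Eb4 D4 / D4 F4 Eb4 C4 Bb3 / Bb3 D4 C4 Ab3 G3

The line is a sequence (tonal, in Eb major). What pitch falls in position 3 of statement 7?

D3

Grouping in 5s, the 3rd note of each cell is Bb4, G4, Eb4, C4.
Carrying that down a 3rd forward: Ab3 → F3 → D3.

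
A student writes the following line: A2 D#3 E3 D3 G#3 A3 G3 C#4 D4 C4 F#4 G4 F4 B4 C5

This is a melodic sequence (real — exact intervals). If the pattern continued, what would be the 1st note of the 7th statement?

Eb5

Grouping in 3s, the 1st note of each cell is A2, D3, G3, C4, F4.
Carrying that up a 4th forward: Bb4 → Eb5.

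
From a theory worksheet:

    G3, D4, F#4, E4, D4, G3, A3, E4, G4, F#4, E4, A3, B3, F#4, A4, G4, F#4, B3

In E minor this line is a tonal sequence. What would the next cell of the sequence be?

With a 6-note motive the entries are G3, A3, B3, each up a 2nd from the previous.
From C4 the diatonic shape gives C4 G4 B4 A4 G4 C4.

C4 G4 B4 A4 G4 C4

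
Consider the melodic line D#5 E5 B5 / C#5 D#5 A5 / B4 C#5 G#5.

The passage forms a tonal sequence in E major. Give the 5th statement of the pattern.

The 3-note cells begin on D#5, C#5, B4 — each down a 2nd from the last.
Continuing the starts: A4 → G#4.
So cell 5 is G#4 A4 E5.

G#4 A4 E5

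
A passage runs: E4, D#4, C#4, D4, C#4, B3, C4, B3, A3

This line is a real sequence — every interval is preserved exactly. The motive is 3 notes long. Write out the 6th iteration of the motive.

Gb3 F3 Eb3

The 3-note cells begin on E4, D4, C4 — each down a 2nd from the last.
Carrying on: Bb3 → Ab3 → Gb3.
So cell 6 is Gb3 F3 Eb3.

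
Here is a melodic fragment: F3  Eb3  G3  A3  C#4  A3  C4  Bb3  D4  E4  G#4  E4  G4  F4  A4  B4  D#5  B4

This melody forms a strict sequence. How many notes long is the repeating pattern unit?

There are 18 notes; a 6-note unit gives 3 cells:
F3 Eb3 G3 A3 C#4 A3 | C4 Bb3 D4 E4 G#4 E4 | G4 F4 A4 B4 D#5 B4
That's a consistent up a 5th shift per cell, and no other grouping gives one.

6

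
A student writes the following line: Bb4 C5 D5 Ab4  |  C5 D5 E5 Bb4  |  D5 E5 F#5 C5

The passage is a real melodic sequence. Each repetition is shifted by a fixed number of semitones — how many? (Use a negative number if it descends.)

The 4-note cells begin on Bb4, C5, D5 — each up a 2nd from the last.
Bb4 to C5 spans +2 semitones.

2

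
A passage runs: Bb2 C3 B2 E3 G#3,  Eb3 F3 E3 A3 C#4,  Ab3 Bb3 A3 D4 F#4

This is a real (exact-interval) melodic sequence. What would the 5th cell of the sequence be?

Gb4 Ab4 G4 C5 E5

Unit = 5 notes; the statements start on Bb2, Eb3, Ab3, moving up a 4th each time.
Continuing the starts: Db4 → Gb4.
So cell 5 is Gb4 Ab4 G4 C5 E5.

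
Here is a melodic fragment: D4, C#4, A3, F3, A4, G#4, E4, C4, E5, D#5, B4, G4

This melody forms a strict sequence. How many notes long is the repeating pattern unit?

12 notes total. Splitting into 3 groups of 4:
D4 C#4 A3 F3 | A4 G#4 E4 C4 | E5 D#5 B4 G4
That's a consistent up a 5th shift per cell, and no other grouping gives one.

4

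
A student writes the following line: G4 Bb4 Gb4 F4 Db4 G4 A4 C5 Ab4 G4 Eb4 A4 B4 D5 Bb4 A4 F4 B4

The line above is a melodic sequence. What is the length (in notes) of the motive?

There are 18 notes; a 6-note unit gives 3 cells:
G4 Bb4 Gb4 F4 Db4 G4 | A4 C5 Ab4 G4 Eb4 A4 | B4 D5 Bb4 A4 F4 B4
That's a consistent up a 2nd shift per cell, and no other grouping gives one.

6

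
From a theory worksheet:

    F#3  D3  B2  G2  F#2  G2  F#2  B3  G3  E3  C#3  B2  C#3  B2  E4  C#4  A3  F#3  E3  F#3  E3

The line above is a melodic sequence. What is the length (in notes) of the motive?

21 notes total. Splitting into 3 groups of 7:
F#3 D3 B2 G2 F#2 G2 F#2 | B3 G3 E3 C#3 B2 C#3 B2 | E4 C#4 A3 F#3 E3 F#3 E3
Each cell is the previous one up a 4th — so the unit is 7 notes.

7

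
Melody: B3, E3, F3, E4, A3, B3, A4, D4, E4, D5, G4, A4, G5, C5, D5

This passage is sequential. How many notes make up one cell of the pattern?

3

Try groups of 3 (5 cells in 15 notes):
B3 E3 F3 | E4 A3 B3 | A4 D4 E4 | D5 G4 A4 | G5 C5 D5
That's a consistent up a 4th shift per cell, and no other grouping gives one.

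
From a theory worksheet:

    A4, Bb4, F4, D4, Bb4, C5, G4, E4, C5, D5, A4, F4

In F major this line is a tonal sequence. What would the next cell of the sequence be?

Unit = 4 notes; the statements start on A4, Bb4, C5, moving up a 2nd each time.
So cell 4 is D5 E5 Bb4 G4.

D5 E5 Bb4 G4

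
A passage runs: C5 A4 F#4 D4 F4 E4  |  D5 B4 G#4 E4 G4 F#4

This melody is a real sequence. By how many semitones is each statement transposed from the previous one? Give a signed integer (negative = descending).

The 6-note cells begin on C5, D5 — each up a 2nd from the last.
Counting half-steps from C5 to D5: 2.

2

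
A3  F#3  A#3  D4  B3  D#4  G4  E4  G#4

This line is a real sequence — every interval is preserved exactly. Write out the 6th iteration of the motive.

The 3-note cells begin on A3, D4, G4 — each up a 4th from the last.
Carrying on: C5 → F5 → Bb5.
From Bb5 the exact shape gives Bb5 G5 B5.

Bb5 G5 B5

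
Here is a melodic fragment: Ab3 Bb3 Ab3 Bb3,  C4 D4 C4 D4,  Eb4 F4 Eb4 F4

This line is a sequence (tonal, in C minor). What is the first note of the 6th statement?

The 4-note cells begin on Ab3, C4, Eb4 — each up a 3rd from the last.
Continuing: G4 → Bb4 → D5. Statement 6 starts on D5.

D5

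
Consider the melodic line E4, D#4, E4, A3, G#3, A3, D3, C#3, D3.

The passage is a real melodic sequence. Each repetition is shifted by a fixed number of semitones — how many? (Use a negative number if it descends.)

Unit = 3 notes; the statements start on E4, A3, D3, moving down a 5th each time.
E4 to A3 spans -7 semitones.

-7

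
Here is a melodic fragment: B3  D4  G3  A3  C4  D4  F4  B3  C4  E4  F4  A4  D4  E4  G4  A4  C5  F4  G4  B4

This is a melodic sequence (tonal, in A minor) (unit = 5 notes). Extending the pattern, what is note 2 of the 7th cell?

The unit is 5 notes. Position-2 pitches of the 4 shown cells: D4, F4, A4, C5.
Extending up a 3rd: E5 → G5 → B5.

B5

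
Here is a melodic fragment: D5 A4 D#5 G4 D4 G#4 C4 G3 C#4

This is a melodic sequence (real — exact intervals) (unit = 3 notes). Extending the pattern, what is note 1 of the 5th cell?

Grouping in 3s, the 1st note of each cell is D5, G4, C4.
Extending down a 5th: F3 → Bb2.

Bb2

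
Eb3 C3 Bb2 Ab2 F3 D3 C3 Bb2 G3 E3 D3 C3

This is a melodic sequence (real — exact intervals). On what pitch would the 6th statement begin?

Unit = 4 notes; the statements start on Eb3, F3, G3, moving up a 2nd each time.
Continuing: A3 → B3 → C#4. Statement 6 starts on C#4.

C#4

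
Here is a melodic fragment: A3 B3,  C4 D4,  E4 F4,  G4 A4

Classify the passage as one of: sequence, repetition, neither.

Each 2-note cell is the previous one transposed up a 3rd.

sequence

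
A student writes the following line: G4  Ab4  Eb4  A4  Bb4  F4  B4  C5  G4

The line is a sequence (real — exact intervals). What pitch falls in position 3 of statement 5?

The unit is 3 notes. Position-3 pitches of the 3 shown cells: Eb4, F4, G4.
Each moves up a 2nd. Continuing: A4 → B4.

B4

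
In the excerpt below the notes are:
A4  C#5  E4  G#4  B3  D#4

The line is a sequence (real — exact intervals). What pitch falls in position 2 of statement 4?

Grouping in 2s, the 2nd note of each cell is C#5, G#4, D#4.
One more down a 4th gives A#3.

A#3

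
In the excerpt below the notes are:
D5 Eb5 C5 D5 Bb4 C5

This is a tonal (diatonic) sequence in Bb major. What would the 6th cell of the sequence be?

Taking 2-note groups, the heads are D5, C5, Bb4: the pattern moves down a 2nd.
Carrying on: A4 → G4 → F4.
From F4 the diatonic shape gives F4 G4.

F4 G4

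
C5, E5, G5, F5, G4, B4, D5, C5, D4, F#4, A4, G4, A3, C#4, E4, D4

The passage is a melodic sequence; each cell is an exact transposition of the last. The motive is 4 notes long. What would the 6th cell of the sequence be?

B2 D#3 F#3 E3

The 4-note cells begin on C5, G4, D4, A3 — each down a 4th from the last.
Extending down a 4th: E3 → B2.
From B2 the exact shape gives B2 D#3 F#3 E3.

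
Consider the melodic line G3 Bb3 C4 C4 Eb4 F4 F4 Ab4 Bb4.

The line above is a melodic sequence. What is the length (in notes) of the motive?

3

9 notes total. Splitting into 3 groups of 3:
G3 Bb3 C4 | C4 Eb4 F4 | F4 Ab4 Bb4
Each cell is the previous one up a 4th — so the unit is 3 notes.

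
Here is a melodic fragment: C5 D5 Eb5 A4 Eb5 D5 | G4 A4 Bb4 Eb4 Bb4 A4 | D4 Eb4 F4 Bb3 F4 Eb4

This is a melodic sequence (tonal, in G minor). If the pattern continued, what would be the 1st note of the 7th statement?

F2

The unit is 6 notes. Position-1 pitches of the 3 shown cells: C5, G4, D4.
Carrying that down a 4th forward: A3 → Eb3 → Bb2 → F2.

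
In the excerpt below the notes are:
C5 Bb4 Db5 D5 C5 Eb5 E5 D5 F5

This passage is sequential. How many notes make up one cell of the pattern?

9 notes total. Splitting into 3 groups of 3:
C5 Bb4 Db5 | D5 C5 Eb5 | E5 D5 F5
Every group is a transposition up a 2nd of the one before; no shorter unit works.

3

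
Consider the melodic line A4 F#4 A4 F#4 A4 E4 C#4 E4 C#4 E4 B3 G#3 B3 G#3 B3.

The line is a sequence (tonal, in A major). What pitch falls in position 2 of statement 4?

With 5-note cells, note 2 of each statement runs F#4, C#4, G#3.
One more down a 4th gives D3.

D3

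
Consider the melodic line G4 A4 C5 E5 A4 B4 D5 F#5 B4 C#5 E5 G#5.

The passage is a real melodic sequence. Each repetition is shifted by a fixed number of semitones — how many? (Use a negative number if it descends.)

With a 4-note motive the entries are G4, A4, B4, each up a 2nd from the previous.
Counting half-steps from G4 to A4: 2.

2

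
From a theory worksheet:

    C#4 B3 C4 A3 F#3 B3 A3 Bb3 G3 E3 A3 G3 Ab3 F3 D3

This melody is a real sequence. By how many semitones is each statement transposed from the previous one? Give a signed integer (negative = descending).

-2

With a 5-note motive the entries are C#4, B3, A3, each down a 2nd from the previous.
C#4 to B3 spans -2 semitones.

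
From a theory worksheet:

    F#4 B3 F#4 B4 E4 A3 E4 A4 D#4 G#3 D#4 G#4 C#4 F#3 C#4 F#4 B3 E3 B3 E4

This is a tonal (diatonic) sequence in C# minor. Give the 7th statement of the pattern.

With a 4-note motive the entries are F#4, E4, D#4, C#4, B3, each down a 2nd from the previous.
Carrying on: A3 → G#3.
So cell 7 is G#3 C#3 G#3 C#4.

G#3 C#3 G#3 C#4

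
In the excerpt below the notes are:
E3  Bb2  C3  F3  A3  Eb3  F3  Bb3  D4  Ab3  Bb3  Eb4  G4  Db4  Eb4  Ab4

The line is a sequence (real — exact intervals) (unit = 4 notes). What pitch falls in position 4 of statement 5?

Db5

With 4-note cells, note 4 of each statement runs F3, Bb3, Eb4, Ab4.
One more up a 4th gives Db5.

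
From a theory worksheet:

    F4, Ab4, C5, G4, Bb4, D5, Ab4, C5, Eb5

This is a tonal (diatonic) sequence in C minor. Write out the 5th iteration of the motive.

Taking 3-note groups, the heads are F4, G4, Ab4: the pattern moves up a 2nd.
Carrying on: Bb4 → C5.
From C5 the diatonic shape gives C5 Eb5 G5.

C5 Eb5 G5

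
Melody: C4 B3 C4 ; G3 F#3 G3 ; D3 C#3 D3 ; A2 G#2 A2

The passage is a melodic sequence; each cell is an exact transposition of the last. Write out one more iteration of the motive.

E2 D#2 E2

Taking 3-note groups, the heads are C4, G3, D3, A2: the pattern moves down a 4th.
Statement 5 starts on E2 and keeps the same exact contour: E2 D#2 E2.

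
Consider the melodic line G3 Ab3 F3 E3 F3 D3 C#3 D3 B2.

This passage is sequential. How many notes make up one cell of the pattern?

There are 9 notes; a 3-note unit gives 3 cells:
G3 Ab3 F3 | E3 F3 D3 | C#3 D3 B2
Each cell is the previous one down a 3rd — so the unit is 3 notes.

3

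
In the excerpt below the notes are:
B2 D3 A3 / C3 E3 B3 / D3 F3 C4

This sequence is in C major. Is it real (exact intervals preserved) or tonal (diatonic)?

Every note is diatonic to C major.
Cell 1 has +3 semitones from note 1 to 2, but cell 2 has +4 — the interval quality changes while the contour stays the same, which is the hallmark of a tonal sequence.

tonal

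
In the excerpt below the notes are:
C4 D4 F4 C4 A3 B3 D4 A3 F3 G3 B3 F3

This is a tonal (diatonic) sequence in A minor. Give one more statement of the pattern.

D3 E3 G3 D3

Taking 4-note groups, the heads are C4, A3, F3: the pattern moves down a 3rd.
Statement 4 starts on D3 and keeps the same diatonic contour: D3 E3 G3 D3.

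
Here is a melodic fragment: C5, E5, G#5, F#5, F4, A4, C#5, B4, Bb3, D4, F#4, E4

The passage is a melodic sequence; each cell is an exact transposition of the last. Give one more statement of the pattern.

Eb3 G3 B3 A3

With a 4-note motive the entries are C5, F4, Bb3, each down a 5th from the previous.
Statement 4 starts on Eb3 and keeps the same exact contour: Eb3 G3 B3 A3.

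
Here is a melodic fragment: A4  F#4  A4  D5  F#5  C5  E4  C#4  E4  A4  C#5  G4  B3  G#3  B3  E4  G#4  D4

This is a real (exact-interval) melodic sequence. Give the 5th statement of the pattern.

The 6-note cells begin on A4, E4, B3 — each down a 4th from the last.
Extending down a 4th: F#3 → C#3.
So cell 5 is C#3 A#2 C#3 F#3 A#3 E3.

C#3 A#2 C#3 F#3 A#3 E3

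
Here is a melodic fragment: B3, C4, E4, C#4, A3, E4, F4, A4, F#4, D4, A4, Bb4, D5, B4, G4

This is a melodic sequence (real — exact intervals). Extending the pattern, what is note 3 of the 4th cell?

Grouping in 5s, the 3rd note of each cell is E4, A4, D5.
One more up a 4th gives G5.

G5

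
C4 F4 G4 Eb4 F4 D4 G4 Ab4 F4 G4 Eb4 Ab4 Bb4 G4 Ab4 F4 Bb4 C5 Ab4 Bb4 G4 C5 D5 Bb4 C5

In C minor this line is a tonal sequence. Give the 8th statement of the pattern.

C5 F5 G5 Eb5 F5

The 5-note cells begin on C4, D4, Eb4, F4, G4 — each up a 2nd from the last.
Carrying on: Ab4 → Bb4 → C5.
From C5 the diatonic shape gives C5 F5 G5 Eb5 F5.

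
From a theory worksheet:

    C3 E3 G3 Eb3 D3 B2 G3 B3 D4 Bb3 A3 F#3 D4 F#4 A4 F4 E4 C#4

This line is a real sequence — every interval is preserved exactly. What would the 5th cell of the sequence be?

E5 G#5 B5 G5 F#5 D#5

Unit = 6 notes; the statements start on C3, G3, D4, moving up a 5th each time.
Extending up a 5th: A4 → E5.
Statement 5 starts on E5 and keeps the same exact contour: E5 G#5 B5 G5 F#5 D#5.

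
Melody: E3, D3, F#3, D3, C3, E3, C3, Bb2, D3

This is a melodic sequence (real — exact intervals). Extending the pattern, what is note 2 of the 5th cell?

Grouping in 3s, the 2nd note of each cell is D3, C3, Bb2.
Extending down a 2nd: Ab2 → Gb2.

Gb2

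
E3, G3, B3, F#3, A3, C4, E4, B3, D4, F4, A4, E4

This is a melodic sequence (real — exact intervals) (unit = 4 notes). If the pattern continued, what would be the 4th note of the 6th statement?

Grouping in 4s, the 4th note of each cell is F#3, B3, E4.
Extending up a 4th: A4 → D5 → G5.

G5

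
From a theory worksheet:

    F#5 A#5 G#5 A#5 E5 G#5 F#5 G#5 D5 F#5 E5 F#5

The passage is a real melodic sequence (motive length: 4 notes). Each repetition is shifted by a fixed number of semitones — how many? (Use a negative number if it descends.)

The 4-note cells begin on F#5, E5, D5 — each down a 2nd from the last.
Counting half-steps from F#5 to E5: -2.

-2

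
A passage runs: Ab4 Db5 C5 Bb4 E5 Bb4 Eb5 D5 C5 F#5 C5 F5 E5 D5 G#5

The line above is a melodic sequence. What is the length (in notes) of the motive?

There are 15 notes; a 5-note unit gives 3 cells:
Ab4 Db5 C5 Bb4 E5 | Bb4 Eb5 D5 C5 F#5 | C5 F5 E5 D5 G#5
Every group is a transposition up a 2nd of the one before; no shorter unit works.

5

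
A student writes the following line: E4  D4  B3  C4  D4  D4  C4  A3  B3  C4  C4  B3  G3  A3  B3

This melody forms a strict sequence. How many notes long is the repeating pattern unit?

5

Try groups of 5 (3 cells in 15 notes):
E4 D4 B3 C4 D4 | D4 C4 A3 B3 C4 | C4 B3 G3 A3 B3
That's a consistent down a 2nd shift per cell, and no other grouping gives one.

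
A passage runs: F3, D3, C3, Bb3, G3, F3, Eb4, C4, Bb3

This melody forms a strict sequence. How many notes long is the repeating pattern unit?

3

Try groups of 3 (3 cells in 9 notes):
F3 D3 C3 | Bb3 G3 F3 | Eb4 C4 Bb3
Every group is a transposition up a 4th of the one before; no shorter unit works.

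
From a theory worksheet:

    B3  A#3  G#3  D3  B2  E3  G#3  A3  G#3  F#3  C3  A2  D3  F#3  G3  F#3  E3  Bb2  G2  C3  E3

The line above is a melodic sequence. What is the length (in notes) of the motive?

Try groups of 7 (3 cells in 21 notes):
B3 A#3 G#3 D3 B2 E3 G#3 | A3 G#3 F#3 C3 A2 D3 F#3 | G3 F#3 E3 Bb2 G2 C3 E3
That's a consistent down a 2nd shift per cell, and no other grouping gives one.

7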